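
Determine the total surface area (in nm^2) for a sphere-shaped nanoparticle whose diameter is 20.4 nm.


Radius r = 20.4/2 = 10.2 nm
Surface area SA = 4 * pi * r^2
SA = 4 * pi * (10.2)^2
SA = 1307.41 nm^2

1307.41


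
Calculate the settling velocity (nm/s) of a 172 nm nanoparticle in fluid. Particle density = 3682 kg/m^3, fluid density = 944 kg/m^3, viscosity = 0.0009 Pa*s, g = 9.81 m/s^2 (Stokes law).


Radius R = 172/2 nm = 8.6e-08 m
Density difference = 3682 - 944 = 2738 kg/m^3
v = 2 * R^2 * (rho_p - rho_f) * g / (9 * eta)
v = 2 * (8.6e-08)^2 * 2738 * 9.81 / (9 * 0.0009)
v = 4.90506e-08 m/s = 49.0506 nm/s

49.0506


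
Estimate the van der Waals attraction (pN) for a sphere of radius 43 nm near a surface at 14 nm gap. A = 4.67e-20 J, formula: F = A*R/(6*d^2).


Convert to SI: R = 43 nm = 4.3e-08 m, d = 14 nm = 1.4e-08 m
F = A * R / (6 * d^2)
F = 4.67e-20 * 4.3e-08 / (6 * (1.4e-08)^2)
F = 1.70757e-12 N = 1.708 pN

1.708


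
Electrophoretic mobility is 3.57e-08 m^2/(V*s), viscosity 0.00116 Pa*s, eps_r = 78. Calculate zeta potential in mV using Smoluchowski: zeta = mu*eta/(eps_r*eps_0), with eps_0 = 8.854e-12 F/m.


Smoluchowski equation: zeta = mu * eta / (eps_r * eps_0)
zeta = 3.57e-08 * 0.00116 / (78 * 8.854e-12)
zeta = 0.059964 V = 59.96 mV

59.96


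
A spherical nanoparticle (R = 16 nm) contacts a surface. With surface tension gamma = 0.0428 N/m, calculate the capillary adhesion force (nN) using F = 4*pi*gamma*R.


Convert radius: R = 16 nm = 1.6e-08 m
F = 4 * pi * gamma * R
F = 4 * pi * 0.0428 * 1.6e-08
F = 8.60545e-09 N = 8.6055 nN

8.6055


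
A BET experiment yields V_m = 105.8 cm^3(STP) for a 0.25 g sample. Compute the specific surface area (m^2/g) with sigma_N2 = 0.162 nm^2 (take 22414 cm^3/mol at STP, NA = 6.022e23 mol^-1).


Number of moles in monolayer = V_m / 22414 = 105.8 / 22414 = 0.00472026
Number of molecules = moles * NA = 0.00472026 * 6.022e23
SA = molecules * sigma / mass
SA = (105.8 / 22414) * 6.022e23 * 0.162e-18 / 0.25
SA = 1842.0 m^2/g

1842.0


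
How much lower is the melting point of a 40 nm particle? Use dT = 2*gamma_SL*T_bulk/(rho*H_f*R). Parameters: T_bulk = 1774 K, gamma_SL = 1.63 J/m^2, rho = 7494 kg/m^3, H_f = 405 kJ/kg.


Radius R = 40/2 = 20 nm = 2e-08 m
Convert H_f = 405 kJ/kg = 405000 J/kg
dT = 2 * gamma_SL * T_bulk / (rho * H_f * R)
dT = 2 * 1.63 * 1774 / (7494 * 405000 * 2e-08)
dT = 95.3 K

95.3


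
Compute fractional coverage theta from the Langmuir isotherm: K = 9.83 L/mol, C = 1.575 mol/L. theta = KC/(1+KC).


Langmuir isotherm: theta = K*C / (1 + K*C)
K*C = 9.83 * 1.575 = 15.48225
theta = 15.48225 / (1 + 15.48225) = 15.48225 / 16.48225
theta = 0.9393

0.9393


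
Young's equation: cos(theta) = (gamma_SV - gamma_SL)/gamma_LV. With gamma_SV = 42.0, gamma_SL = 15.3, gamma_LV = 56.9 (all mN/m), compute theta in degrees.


cos(theta) = (gamma_SV - gamma_SL) / gamma_LV
cos(theta) = (42.0 - 15.3) / 56.9
cos(theta) = 0.469244
theta = arccos(0.469244) = 62.01 degrees

62.01


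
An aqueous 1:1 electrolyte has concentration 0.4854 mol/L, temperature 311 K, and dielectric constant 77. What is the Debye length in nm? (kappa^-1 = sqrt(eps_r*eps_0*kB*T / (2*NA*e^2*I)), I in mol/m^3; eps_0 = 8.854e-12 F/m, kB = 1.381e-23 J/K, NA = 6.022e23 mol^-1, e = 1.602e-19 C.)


Ionic strength I = 0.4854 * 1^2 * 1000 = 485.4 mol/m^3
kappa^-1 = sqrt(77 * 8.854e-12 * 1.381e-23 * 311 / (2 * 6.022e23 * (1.602e-19)^2 * 485.4))
kappa^-1 = 0.442 nm

0.442


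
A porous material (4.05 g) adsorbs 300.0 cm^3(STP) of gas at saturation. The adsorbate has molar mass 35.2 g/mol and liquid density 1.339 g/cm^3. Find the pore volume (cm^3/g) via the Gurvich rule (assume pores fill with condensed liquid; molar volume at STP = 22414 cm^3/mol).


Moles adsorbed n = V_ads / 22414 = 300.0 / 22414 = 1.338449e-02 mol
Liquid volume V_liq = n * M / rho_liq = 1.338449e-02 * 35.2 / 1.339 = 0.35186 cm^3
Specific pore volume V_pore = V_liq / m_sample = 0.35186 / 4.05
V_pore = 0.0869 cm^3/g

0.0869


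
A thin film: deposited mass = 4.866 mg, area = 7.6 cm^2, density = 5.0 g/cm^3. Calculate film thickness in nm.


Convert: m = 4.866 mg = 4.8660e-06 kg, A = 7.6 cm^2 = 7.6000e-04 m^2, rho = 5.0 g/cm^3 = 5000 kg/m^3
t = m / (A * rho)
t = 4.8660e-06 / (7.6000e-04 * 5000)
t = 1.2805e-06 m = 1280.5 nm

1280.5


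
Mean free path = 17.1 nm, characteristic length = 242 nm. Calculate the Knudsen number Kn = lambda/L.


Knudsen number Kn = lambda / L
Kn = 17.1 / 242
Kn = 0.0707

0.0707


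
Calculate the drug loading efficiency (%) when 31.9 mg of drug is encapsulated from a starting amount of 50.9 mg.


Drug loading efficiency = (drug loaded / drug initial) * 100
DLE = 31.9 / 50.9 * 100
DLE = 0.6267 * 100
DLE = 62.67%

62.67


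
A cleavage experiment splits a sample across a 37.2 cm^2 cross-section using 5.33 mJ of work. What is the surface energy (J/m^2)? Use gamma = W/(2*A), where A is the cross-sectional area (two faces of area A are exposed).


Convert: A = 37.2 cm^2 = 0.00372 m^2, W = 5.33 mJ = 0.00533 J
Cleaving exposes two faces of area A, so total new surface = 2*A and gamma = W / (2*A)
gamma = 0.00533 / (2 * 0.00372)
gamma = 0.716 J/m^2

0.716


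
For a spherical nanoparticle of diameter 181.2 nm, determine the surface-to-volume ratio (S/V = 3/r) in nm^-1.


Radius r = 181.2/2 = 90.6 nm
S/V = 3 / r = 3 / 90.6
S/V = 0.0331 nm^-1

0.0331


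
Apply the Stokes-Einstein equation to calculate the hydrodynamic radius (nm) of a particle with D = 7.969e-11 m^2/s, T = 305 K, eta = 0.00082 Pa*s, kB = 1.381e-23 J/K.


Stokes-Einstein: R = kB*T / (6*pi*eta*D)
R = 1.381e-23 * 305 / (6 * pi * 0.00082 * 7.969e-11)
R = 3.4196e-09 m = 3.42 nm

3.42


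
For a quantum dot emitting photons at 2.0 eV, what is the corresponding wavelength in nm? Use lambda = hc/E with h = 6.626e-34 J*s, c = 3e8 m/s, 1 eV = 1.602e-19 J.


Convert energy: E = 2.0 eV = 2.0 * 1.602e-19 = 3.204e-19 J
lambda = h*c / E = 6.626e-34 * 3e8 / 3.204e-19
lambda = 6.20412e-07 m = 620.4 nm

620.4


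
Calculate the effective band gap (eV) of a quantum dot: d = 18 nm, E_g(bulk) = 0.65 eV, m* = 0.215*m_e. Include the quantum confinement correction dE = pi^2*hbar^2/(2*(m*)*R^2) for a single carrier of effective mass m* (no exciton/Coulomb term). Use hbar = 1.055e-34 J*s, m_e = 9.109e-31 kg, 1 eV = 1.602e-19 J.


Radius R = 18/2 nm = 9e-09 m
Confinement energy dE = pi^2 * hbar^2 / (2 * m_eff * m_e * R^2)
dE = pi^2 * (1.055e-34)^2 / (2 * 0.215 * 9.109e-31 * (9e-09)^2) J, divided by 1.602e-19 J/eV
dE = 0.0216 eV
Total band gap = E_g(bulk) + dE = 0.65 + 0.0216 = 0.6716 eV

0.6716


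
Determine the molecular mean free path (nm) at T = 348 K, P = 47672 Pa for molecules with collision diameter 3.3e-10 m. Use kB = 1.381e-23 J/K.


Mean free path: lambda = kB*T / (sqrt(2) * pi * d^2 * P)
lambda = 1.381e-23 * 348 / (sqrt(2) * pi * (3.3e-10)^2 * 47672)
lambda = 2.08361e-07 m
lambda = 208.36 nm

208.36


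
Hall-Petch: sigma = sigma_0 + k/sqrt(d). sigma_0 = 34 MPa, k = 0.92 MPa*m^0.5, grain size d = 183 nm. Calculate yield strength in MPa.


d = 183 nm = 1.83e-07 m
sqrt(d) = 0.000427785
Hall-Petch contribution = k / sqrt(d) = 0.92 / 0.000427785 = 2150.6 MPa
sigma = sigma_0 + k/sqrt(d) = 34 + 2150.6 = 2184.6 MPa

2184.6


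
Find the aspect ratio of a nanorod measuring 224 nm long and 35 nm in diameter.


Aspect ratio AR = length / diameter
AR = 224 / 35
AR = 6.4

6.4


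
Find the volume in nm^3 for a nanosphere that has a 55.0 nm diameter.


Radius r = 55.0/2 = 27.5 nm
Volume V = (4/3) * pi * r^3
V = (4/3) * pi * (27.5)^3
V = 87113.75 nm^3

87113.75


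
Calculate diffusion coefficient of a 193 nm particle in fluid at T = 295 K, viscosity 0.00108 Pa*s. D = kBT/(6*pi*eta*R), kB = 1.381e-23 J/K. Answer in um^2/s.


Radius R = 193/2 = 96.5 nm = 9.65e-08 m
D = kB*T / (6*pi*eta*R)
D = 1.381e-23 * 295 / (6 * pi * 0.00108 * 9.65e-08)
D = 2.07378e-12 m^2/s = 2.074 um^2/s

2.074


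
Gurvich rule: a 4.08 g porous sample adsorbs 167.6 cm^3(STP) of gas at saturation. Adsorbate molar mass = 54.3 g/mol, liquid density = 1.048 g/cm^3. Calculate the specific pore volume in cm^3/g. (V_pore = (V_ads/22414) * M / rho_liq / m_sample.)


Moles adsorbed n = V_ads / 22414 = 167.6 / 22414 = 7.477469e-03 mol
Liquid volume V_liq = n * M / rho_liq = 7.477469e-03 * 54.3 / 1.048 = 0.38743 cm^3
Specific pore volume V_pore = V_liq / m_sample = 0.38743 / 4.08
V_pore = 0.095 cm^3/g

0.095


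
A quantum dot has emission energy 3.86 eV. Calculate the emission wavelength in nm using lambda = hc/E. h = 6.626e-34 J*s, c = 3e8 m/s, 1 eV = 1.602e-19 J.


Convert energy: E = 3.86 eV = 3.86 * 1.602e-19 = 6.18372e-19 J
lambda = h*c / E = 6.626e-34 * 3e8 / 6.18372e-19
lambda = 3.21457e-07 m = 321.5 nm

321.5


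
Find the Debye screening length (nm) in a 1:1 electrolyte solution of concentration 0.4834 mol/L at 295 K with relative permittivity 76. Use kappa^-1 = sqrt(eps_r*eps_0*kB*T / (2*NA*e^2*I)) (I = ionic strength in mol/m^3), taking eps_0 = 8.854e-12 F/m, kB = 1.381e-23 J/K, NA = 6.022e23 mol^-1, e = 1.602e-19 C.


Ionic strength I = 0.4834 * 1^2 * 1000 = 483.4 mol/m^3
kappa^-1 = sqrt(76 * 8.854e-12 * 1.381e-23 * 295 / (2 * 6.022e23 * (1.602e-19)^2 * 483.4))
kappa^-1 = 0.428 nm

0.428


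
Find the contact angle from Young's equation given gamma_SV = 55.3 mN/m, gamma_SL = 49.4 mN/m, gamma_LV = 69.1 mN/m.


cos(theta) = (gamma_SV - gamma_SL) / gamma_LV
cos(theta) = (55.3 - 49.4) / 69.1
cos(theta) = 0.085384
theta = arccos(0.085384) = 85.1 degrees

85.1


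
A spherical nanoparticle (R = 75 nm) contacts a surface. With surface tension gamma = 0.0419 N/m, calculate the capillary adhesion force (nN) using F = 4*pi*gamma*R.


Convert radius: R = 75 nm = 7.5e-08 m
F = 4 * pi * gamma * R
F = 4 * pi * 0.0419 * 7.5e-08
F = 3.94898e-08 N = 39.4898 nN

39.4898


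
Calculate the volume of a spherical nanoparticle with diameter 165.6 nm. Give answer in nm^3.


Radius r = 165.6/2 = 82.8 nm
Volume V = (4/3) * pi * r^3
V = (4/3) * pi * (82.8)^3
V = 2377823.53 nm^3

2377823.53


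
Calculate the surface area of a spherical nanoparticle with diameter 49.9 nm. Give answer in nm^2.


Radius r = 49.9/2 = 24.95 nm
Surface area SA = 4 * pi * r^2
SA = 4 * pi * (24.95)^2
SA = 7822.6 nm^2

7822.6


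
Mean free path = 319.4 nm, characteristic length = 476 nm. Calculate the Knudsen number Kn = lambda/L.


Knudsen number Kn = lambda / L
Kn = 319.4 / 476
Kn = 0.671

0.671


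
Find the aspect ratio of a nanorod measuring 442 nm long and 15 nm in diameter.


Aspect ratio AR = length / diameter
AR = 442 / 15
AR = 29.47

29.47


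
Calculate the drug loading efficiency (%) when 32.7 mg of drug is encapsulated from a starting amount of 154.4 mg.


Drug loading efficiency = (drug loaded / drug initial) * 100
DLE = 32.7 / 154.4 * 100
DLE = 0.2118 * 100
DLE = 21.18%

21.18


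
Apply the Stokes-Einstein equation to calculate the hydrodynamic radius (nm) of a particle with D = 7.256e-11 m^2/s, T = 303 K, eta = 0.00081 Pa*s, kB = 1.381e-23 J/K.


Stokes-Einstein: R = kB*T / (6*pi*eta*D)
R = 1.381e-23 * 303 / (6 * pi * 0.00081 * 7.256e-11)
R = 3.77705e-09 m = 3.78 nm

3.78


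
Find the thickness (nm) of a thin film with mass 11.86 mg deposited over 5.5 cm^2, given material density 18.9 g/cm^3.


Convert: m = 11.86 mg = 1.1860e-05 kg, A = 5.5 cm^2 = 5.5000e-04 m^2, rho = 18.9 g/cm^3 = 18900 kg/m^3
t = m / (A * rho)
t = 1.1860e-05 / (5.5000e-04 * 18900)
t = 1.1409e-06 m = 1140.9 nm

1140.9


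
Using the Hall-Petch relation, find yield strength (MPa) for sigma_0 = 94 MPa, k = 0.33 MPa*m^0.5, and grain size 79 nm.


d = 79 nm = 7.9e-08 m
sqrt(d) = 0.0002810694
Hall-Petch contribution = k / sqrt(d) = 0.33 / 0.0002810694 = 1174.1 MPa
sigma = sigma_0 + k/sqrt(d) = 94 + 1174.1 = 1268.1 MPa

1268.1


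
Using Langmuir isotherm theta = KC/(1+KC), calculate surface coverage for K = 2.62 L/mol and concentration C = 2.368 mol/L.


Langmuir isotherm: theta = K*C / (1 + K*C)
K*C = 2.62 * 2.368 = 6.20416
theta = 6.20416 / (1 + 6.20416) = 6.20416 / 7.20416
theta = 0.8612

0.8612


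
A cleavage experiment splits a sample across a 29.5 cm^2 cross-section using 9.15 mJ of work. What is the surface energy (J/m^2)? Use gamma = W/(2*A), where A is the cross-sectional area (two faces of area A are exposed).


Convert: A = 29.5 cm^2 = 0.00295 m^2, W = 9.15 mJ = 0.00915 J
Cleaving exposes two faces of area A, so total new surface = 2*A and gamma = W / (2*A)
gamma = 0.00915 / (2 * 0.00295)
gamma = 1.551 J/m^2

1.551


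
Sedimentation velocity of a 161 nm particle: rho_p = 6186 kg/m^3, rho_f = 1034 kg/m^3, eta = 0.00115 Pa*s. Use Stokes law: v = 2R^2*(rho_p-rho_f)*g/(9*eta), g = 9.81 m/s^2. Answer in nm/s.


Radius R = 161/2 nm = 8.05e-08 m
Density difference = 6186 - 1034 = 5152 kg/m^3
v = 2 * R^2 * (rho_p - rho_f) * g / (9 * eta)
v = 2 * (8.05e-08)^2 * 5152 * 9.81 / (9 * 0.00115)
v = 6.32887e-08 m/s = 63.2887 nm/s

63.2887


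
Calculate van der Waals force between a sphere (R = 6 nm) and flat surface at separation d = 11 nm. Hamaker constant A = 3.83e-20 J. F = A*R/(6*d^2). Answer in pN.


Convert to SI: R = 6 nm = 6e-09 m, d = 11 nm = 1.1e-08 m
F = A * R / (6 * d^2)
F = 3.83e-20 * 6e-09 / (6 * (1.1e-08)^2)
F = 3.16529e-13 N = 0.317 pN

0.317


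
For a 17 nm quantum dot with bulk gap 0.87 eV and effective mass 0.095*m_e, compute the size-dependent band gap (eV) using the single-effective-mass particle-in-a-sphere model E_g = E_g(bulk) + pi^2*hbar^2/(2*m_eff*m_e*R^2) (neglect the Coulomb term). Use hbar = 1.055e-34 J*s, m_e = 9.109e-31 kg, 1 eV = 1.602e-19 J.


Radius R = 17/2 nm = 8.5e-09 m
Confinement energy dE = pi^2 * hbar^2 / (2 * m_eff * m_e * R^2)
dE = pi^2 * (1.055e-34)^2 / (2 * 0.095 * 9.109e-31 * (8.5e-09)^2) J, divided by 1.602e-19 J/eV
dE = 0.0548 eV
Total band gap = E_g(bulk) + dE = 0.87 + 0.0548 = 0.9248 eV

0.9248


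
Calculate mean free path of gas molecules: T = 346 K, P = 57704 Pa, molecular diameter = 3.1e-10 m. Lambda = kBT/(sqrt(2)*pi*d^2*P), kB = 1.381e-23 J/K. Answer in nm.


Mean free path: lambda = kB*T / (sqrt(2) * pi * d^2 * P)
lambda = 1.381e-23 * 346 / (sqrt(2) * pi * (3.1e-10)^2 * 57704)
lambda = 1.93944e-07 m
lambda = 193.94 nm

193.94


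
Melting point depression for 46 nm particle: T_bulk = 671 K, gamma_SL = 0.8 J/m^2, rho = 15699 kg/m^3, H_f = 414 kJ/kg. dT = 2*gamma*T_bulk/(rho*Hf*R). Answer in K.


Radius R = 46/2 = 23 nm = 2.3e-08 m
Convert H_f = 414 kJ/kg = 414000 J/kg
dT = 2 * gamma_SL * T_bulk / (rho * H_f * R)
dT = 2 * 0.8 * 671 / (15699 * 414000 * 2.3e-08)
dT = 7.2 K

7.2


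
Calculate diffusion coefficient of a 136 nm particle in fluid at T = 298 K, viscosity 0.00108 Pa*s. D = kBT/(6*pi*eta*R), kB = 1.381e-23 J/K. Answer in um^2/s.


Radius R = 136/2 = 68 nm = 6.8e-08 m
D = kB*T / (6*pi*eta*R)
D = 1.381e-23 * 298 / (6 * pi * 0.00108 * 6.8e-08)
D = 2.97287e-12 m^2/s = 2.973 um^2/s

2.973


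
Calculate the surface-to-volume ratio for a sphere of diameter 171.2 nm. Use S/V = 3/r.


Radius r = 171.2/2 = 85.6 nm
S/V = 3 / r = 3 / 85.6
S/V = 0.035 nm^-1

0.035


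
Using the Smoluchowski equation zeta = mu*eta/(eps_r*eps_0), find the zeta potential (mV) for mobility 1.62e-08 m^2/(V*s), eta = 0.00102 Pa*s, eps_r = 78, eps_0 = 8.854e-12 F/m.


Smoluchowski equation: zeta = mu * eta / (eps_r * eps_0)
zeta = 1.62e-08 * 0.00102 / (78 * 8.854e-12)
zeta = 0.023927 V = 23.93 mV

23.93


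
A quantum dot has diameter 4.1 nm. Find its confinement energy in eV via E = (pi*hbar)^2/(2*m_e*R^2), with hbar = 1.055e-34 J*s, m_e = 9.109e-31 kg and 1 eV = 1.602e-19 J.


Radius R = 4.1/2 = 2.05 nm = 2.05e-09 m
E = (pi * 1.055e-34)^2 / (2 * 9.109e-31 * (2.05e-09)^2)
E(J) = 1.43482e-20
E = E(J) / 1.602e-19 = 0.0896 eV

0.0896


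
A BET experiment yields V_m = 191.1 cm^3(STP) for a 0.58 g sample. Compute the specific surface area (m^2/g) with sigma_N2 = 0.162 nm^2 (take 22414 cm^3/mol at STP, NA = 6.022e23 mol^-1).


Number of moles in monolayer = V_m / 22414 = 191.1 / 22414 = 0.00852592
Number of molecules = moles * NA = 0.00852592 * 6.022e23
SA = molecules * sigma / mass
SA = (191.1 / 22414) * 6.022e23 * 0.162e-18 / 0.58
SA = 1434.1 m^2/g

1434.1


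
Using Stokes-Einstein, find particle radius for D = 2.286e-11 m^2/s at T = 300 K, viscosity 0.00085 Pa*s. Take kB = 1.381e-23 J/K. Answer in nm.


Stokes-Einstein: R = kB*T / (6*pi*eta*D)
R = 1.381e-23 * 300 / (6 * pi * 0.00085 * 2.286e-11)
R = 1.13115e-08 m = 11.31 nm

11.31


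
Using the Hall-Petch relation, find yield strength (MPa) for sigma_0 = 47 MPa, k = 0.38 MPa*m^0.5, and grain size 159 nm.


d = 159 nm = 1.59e-07 m
sqrt(d) = 0.000398748
Hall-Petch contribution = k / sqrt(d) = 0.38 / 0.000398748 = 953.0 MPa
sigma = sigma_0 + k/sqrt(d) = 47 + 953.0 = 1000.0 MPa

1000.0


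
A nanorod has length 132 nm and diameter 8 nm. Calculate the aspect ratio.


Aspect ratio AR = length / diameter
AR = 132 / 8
AR = 16.5

16.5


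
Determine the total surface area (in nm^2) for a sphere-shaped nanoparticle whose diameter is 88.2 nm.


Radius r = 88.2/2 = 44.1 nm
Surface area SA = 4 * pi * r^2
SA = 4 * pi * (44.1)^2
SA = 24439.2 nm^2

24439.2


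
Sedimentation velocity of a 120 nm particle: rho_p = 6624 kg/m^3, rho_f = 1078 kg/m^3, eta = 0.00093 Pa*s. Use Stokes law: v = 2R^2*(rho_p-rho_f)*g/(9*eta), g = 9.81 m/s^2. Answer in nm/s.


Radius R = 120/2 nm = 6e-08 m
Density difference = 6624 - 1078 = 5546 kg/m^3
v = 2 * R^2 * (rho_p - rho_f) * g / (9 * eta)
v = 2 * (6e-08)^2 * 5546 * 9.81 / (9 * 0.00093)
v = 4.68011e-08 m/s = 46.8011 nm/s

46.8011


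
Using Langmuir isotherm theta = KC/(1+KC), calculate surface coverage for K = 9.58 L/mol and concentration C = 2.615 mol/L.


Langmuir isotherm: theta = K*C / (1 + K*C)
K*C = 9.58 * 2.615 = 25.0517
theta = 25.0517 / (1 + 25.0517) = 25.0517 / 26.0517
theta = 0.9616

0.9616


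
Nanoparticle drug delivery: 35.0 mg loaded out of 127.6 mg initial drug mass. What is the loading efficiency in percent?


Drug loading efficiency = (drug loaded / drug initial) * 100
DLE = 35.0 / 127.6 * 100
DLE = 0.2743 * 100
DLE = 27.43%

27.43


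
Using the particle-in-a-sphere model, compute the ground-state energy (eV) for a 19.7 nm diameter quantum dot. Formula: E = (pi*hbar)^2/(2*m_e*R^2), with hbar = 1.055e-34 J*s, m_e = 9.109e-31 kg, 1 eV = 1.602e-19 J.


Radius R = 19.7/2 = 9.85 nm = 9.85e-09 m
E = (pi * 1.055e-34)^2 / (2 * 9.109e-31 * (9.85e-09)^2)
E(J) = 6.21486e-22
E = E(J) / 1.602e-19 = 0.0039 eV

0.0039


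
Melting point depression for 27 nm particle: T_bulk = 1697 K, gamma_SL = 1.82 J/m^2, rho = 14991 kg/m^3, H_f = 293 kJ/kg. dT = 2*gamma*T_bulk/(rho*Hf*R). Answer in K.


Radius R = 27/2 = 13.5 nm = 1.35e-08 m
Convert H_f = 293 kJ/kg = 293000 J/kg
dT = 2 * gamma_SL * T_bulk / (rho * H_f * R)
dT = 2 * 1.82 * 1697 / (14991 * 293000 * 1.35e-08)
dT = 104.2 K

104.2


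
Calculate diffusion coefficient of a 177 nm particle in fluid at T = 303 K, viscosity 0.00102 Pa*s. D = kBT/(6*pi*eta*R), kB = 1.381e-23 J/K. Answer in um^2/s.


Radius R = 177/2 = 88.5 nm = 8.85e-08 m
D = kB*T / (6*pi*eta*R)
D = 1.381e-23 * 303 / (6 * pi * 0.00102 * 8.85e-08)
D = 2.45919e-12 m^2/s = 2.459 um^2/s

2.459


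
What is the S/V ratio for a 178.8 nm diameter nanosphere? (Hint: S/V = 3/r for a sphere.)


Radius r = 178.8/2 = 89.4 nm
S/V = 3 / r = 3 / 89.4
S/V = 0.0336 nm^-1

0.0336


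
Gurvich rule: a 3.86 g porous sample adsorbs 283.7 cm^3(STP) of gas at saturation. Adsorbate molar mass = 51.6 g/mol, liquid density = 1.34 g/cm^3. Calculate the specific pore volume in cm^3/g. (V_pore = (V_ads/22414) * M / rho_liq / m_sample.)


Moles adsorbed n = V_ads / 22414 = 283.7 / 22414 = 1.265727e-02 mol
Liquid volume V_liq = n * M / rho_liq = 1.265727e-02 * 51.6 / 1.34 = 0.48740 cm^3
Specific pore volume V_pore = V_liq / m_sample = 0.48740 / 3.86
V_pore = 0.1263 cm^3/g

0.1263


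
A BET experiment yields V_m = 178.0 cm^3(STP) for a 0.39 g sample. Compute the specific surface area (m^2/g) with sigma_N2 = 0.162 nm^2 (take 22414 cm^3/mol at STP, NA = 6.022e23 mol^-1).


Number of moles in monolayer = V_m / 22414 = 178.0 / 22414 = 0.00794147
Number of molecules = moles * NA = 0.00794147 * 6.022e23
SA = molecules * sigma / mass
SA = (178.0 / 22414) * 6.022e23 * 0.162e-18 / 0.39
SA = 1986.5 m^2/g

1986.5


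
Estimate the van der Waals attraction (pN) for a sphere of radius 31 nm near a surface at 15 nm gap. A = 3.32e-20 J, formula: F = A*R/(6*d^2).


Convert to SI: R = 31 nm = 3.1e-08 m, d = 15 nm = 1.5e-08 m
F = A * R / (6 * d^2)
F = 3.32e-20 * 3.1e-08 / (6 * (1.5e-08)^2)
F = 7.6237e-13 N = 0.762 pN

0.762


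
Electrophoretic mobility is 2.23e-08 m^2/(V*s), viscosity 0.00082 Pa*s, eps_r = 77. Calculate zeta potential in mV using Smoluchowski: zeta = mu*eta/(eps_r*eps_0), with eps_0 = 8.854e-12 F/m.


Smoluchowski equation: zeta = mu * eta / (eps_r * eps_0)
zeta = 2.23e-08 * 0.00082 / (77 * 8.854e-12)
zeta = 0.026822 V = 26.82 mV

26.82


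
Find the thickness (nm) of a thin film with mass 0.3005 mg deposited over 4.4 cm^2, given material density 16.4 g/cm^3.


Convert: m = 0.3005 mg = 3.0050e-07 kg, A = 4.4 cm^2 = 4.4000e-04 m^2, rho = 16.4 g/cm^3 = 16400 kg/m^3
t = m / (A * rho)
t = 3.0050e-07 / (4.4000e-04 * 16400)
t = 4.1644e-08 m = 41.6 nm

41.6


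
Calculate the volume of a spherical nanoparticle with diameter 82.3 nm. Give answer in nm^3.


Radius r = 82.3/2 = 41.15 nm
Volume V = (4/3) * pi * r^3
V = (4/3) * pi * (41.15)^3
V = 291875.83 nm^3

291875.83


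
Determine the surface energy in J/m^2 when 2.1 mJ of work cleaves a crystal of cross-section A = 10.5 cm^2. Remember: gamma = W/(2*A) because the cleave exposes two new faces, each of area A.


Convert: A = 10.5 cm^2 = 0.00105 m^2, W = 2.1 mJ = 0.0021 J
Cleaving exposes two faces of area A, so total new surface = 2*A and gamma = W / (2*A)
gamma = 0.0021 / (2 * 0.00105)
gamma = 1.0 J/m^2

1.0


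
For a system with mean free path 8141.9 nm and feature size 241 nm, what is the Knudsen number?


Knudsen number Kn = lambda / L
Kn = 8141.9 / 241
Kn = 33.7838

33.7838


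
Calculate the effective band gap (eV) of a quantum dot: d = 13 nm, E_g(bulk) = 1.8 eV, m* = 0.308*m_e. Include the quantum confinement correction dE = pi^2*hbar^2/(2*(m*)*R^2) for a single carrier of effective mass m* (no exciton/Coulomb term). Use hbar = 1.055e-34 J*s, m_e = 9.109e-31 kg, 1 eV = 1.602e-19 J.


Radius R = 13/2 nm = 6.5e-09 m
Confinement energy dE = pi^2 * hbar^2 / (2 * m_eff * m_e * R^2)
dE = pi^2 * (1.055e-34)^2 / (2 * 0.308 * 9.109e-31 * (6.5e-09)^2) J, divided by 1.602e-19 J/eV
dE = 0.0289 eV
Total band gap = E_g(bulk) + dE = 1.8 + 0.0289 = 1.8289 eV

1.8289


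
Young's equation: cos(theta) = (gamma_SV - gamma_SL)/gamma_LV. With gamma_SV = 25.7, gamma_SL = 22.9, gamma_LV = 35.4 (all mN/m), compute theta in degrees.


cos(theta) = (gamma_SV - gamma_SL) / gamma_LV
cos(theta) = (25.7 - 22.9) / 35.4
cos(theta) = 0.079096
theta = arccos(0.079096) = 85.46 degrees

85.46


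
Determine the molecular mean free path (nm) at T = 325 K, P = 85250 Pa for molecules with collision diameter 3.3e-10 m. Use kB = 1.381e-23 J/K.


Mean free path: lambda = kB*T / (sqrt(2) * pi * d^2 * P)
lambda = 1.381e-23 * 325 / (sqrt(2) * pi * (3.3e-10)^2 * 85250)
lambda = 1.08815e-07 m
lambda = 108.82 nm

108.82


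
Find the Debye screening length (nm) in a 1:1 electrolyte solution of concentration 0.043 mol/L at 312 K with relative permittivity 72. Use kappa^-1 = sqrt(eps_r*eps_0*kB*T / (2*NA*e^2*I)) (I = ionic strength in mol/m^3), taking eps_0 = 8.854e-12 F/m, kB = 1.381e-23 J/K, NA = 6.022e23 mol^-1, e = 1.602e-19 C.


Ionic strength I = 0.043 * 1^2 * 1000 = 43 mol/m^3
kappa^-1 = sqrt(72 * 8.854e-12 * 1.381e-23 * 312 / (2 * 6.022e23 * (1.602e-19)^2 * 43))
kappa^-1 = 1.438 nm

1.438


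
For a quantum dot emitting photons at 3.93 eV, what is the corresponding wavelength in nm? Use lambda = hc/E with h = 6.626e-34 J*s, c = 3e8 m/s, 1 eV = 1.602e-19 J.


Convert energy: E = 3.93 eV = 3.93 * 1.602e-19 = 6.29586e-19 J
lambda = h*c / E = 6.626e-34 * 3e8 / 6.29586e-19
lambda = 3.15731e-07 m = 315.7 nm

315.7


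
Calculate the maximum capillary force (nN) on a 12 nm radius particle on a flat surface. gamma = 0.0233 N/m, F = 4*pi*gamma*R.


Convert radius: R = 12 nm = 1.2e-08 m
F = 4 * pi * gamma * R
F = 4 * pi * 0.0233 * 1.2e-08
F = 3.51356e-09 N = 3.5136 nN

3.5136


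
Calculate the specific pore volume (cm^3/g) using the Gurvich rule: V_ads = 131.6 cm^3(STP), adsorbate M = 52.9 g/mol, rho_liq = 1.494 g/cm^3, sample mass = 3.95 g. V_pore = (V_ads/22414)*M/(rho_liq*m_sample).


Moles adsorbed n = V_ads / 22414 = 131.6 / 22414 = 5.871330e-03 mol
Liquid volume V_liq = n * M / rho_liq = 5.871330e-03 * 52.9 / 1.494 = 0.20789 cm^3
Specific pore volume V_pore = V_liq / m_sample = 0.20789 / 3.95
V_pore = 0.0526 cm^3/g

0.0526


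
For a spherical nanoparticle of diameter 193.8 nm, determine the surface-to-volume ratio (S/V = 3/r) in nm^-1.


Radius r = 193.8/2 = 96.9 nm
S/V = 3 / r = 3 / 96.9
S/V = 0.031 nm^-1

0.031


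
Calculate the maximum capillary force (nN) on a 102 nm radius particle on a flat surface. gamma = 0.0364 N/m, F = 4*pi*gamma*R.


Convert radius: R = 102 nm = 1.02e-07 m
F = 4 * pi * gamma * R
F = 4 * pi * 0.0364 * 1.02e-07
F = 4.66564e-08 N = 46.6564 nN

46.6564


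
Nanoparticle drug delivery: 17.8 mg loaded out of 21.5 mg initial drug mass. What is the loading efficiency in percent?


Drug loading efficiency = (drug loaded / drug initial) * 100
DLE = 17.8 / 21.5 * 100
DLE = 0.8279 * 100
DLE = 82.79%

82.79


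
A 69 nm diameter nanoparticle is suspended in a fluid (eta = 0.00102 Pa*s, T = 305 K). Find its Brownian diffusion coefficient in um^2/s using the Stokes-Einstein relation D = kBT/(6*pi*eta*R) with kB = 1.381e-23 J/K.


Radius R = 69/2 = 34.5 nm = 3.45e-08 m
D = kB*T / (6*pi*eta*R)
D = 1.381e-23 * 305 / (6 * pi * 0.00102 * 3.45e-08)
D = 6.34999e-12 m^2/s = 6.35 um^2/s

6.35


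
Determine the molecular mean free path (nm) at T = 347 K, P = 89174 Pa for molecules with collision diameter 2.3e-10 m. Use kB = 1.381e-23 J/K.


Mean free path: lambda = kB*T / (sqrt(2) * pi * d^2 * P)
lambda = 1.381e-23 * 347 / (sqrt(2) * pi * (2.3e-10)^2 * 89174)
lambda = 2.28646e-07 m
lambda = 228.65 nm

228.65


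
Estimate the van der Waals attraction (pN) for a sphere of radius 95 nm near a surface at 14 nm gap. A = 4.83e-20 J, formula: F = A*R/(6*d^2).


Convert to SI: R = 95 nm = 9.5e-08 m, d = 14 nm = 1.4e-08 m
F = A * R / (6 * d^2)
F = 4.83e-20 * 9.5e-08 / (6 * (1.4e-08)^2)
F = 3.90179e-12 N = 3.902 pN

3.902


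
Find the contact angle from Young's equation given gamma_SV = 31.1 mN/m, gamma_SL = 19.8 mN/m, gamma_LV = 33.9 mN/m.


cos(theta) = (gamma_SV - gamma_SL) / gamma_LV
cos(theta) = (31.1 - 19.8) / 33.9
cos(theta) = 0.333333
theta = arccos(0.333333) = 70.53 degrees

70.53


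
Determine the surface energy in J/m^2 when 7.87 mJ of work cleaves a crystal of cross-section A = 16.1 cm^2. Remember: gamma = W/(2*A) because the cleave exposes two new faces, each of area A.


Convert: A = 16.1 cm^2 = 0.00161 m^2, W = 7.87 mJ = 0.00787 J
Cleaving exposes two faces of area A, so total new surface = 2*A and gamma = W / (2*A)
gamma = 0.00787 / (2 * 0.00161)
gamma = 2.444 J/m^2

2.444


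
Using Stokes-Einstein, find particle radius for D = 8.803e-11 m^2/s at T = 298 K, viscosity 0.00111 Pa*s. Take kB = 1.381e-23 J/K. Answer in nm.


Stokes-Einstein: R = kB*T / (6*pi*eta*D)
R = 1.381e-23 * 298 / (6 * pi * 0.00111 * 8.803e-11)
R = 2.23437e-09 m = 2.23 nm

2.23


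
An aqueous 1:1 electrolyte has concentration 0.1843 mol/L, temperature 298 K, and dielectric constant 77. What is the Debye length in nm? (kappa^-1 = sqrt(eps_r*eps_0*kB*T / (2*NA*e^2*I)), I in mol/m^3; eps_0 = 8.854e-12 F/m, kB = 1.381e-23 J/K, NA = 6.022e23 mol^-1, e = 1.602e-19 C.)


Ionic strength I = 0.1843 * 1^2 * 1000 = 184.3 mol/m^3
kappa^-1 = sqrt(77 * 8.854e-12 * 1.381e-23 * 298 / (2 * 6.022e23 * (1.602e-19)^2 * 184.3))
kappa^-1 = 0.702 nm

0.702


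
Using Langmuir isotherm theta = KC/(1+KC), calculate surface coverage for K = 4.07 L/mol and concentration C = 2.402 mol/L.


Langmuir isotherm: theta = K*C / (1 + K*C)
K*C = 4.07 * 2.402 = 9.77614
theta = 9.77614 / (1 + 9.77614) = 9.77614 / 10.77614
theta = 0.9072

0.9072


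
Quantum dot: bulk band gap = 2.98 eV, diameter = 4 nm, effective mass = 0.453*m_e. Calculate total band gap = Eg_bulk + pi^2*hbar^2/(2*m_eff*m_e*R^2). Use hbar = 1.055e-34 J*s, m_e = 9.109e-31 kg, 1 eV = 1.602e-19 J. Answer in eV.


Radius R = 4/2 nm = 2e-09 m
Confinement energy dE = pi^2 * hbar^2 / (2 * m_eff * m_e * R^2)
dE = pi^2 * (1.055e-34)^2 / (2 * 0.453 * 9.109e-31 * (2e-09)^2) J, divided by 1.602e-19 J/eV
dE = 0.2077 eV
Total band gap = E_g(bulk) + dE = 2.98 + 0.2077 = 3.1877 eV

3.1877


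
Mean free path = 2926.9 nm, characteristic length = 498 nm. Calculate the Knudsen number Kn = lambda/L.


Knudsen number Kn = lambda / L
Kn = 2926.9 / 498
Kn = 5.8773

5.8773


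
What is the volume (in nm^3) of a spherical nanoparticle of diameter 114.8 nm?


Radius r = 114.8/2 = 57.4 nm
Volume V = (4/3) * pi * r^3
V = (4/3) * pi * (57.4)^3
V = 792180.75 nm^3

792180.75


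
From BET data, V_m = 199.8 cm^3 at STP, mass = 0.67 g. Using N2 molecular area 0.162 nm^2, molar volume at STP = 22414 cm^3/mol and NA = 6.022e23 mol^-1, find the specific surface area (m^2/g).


Number of moles in monolayer = V_m / 22414 = 199.8 / 22414 = 0.00891407
Number of molecules = moles * NA = 0.00891407 * 6.022e23
SA = molecules * sigma / mass
SA = (199.8 / 22414) * 6.022e23 * 0.162e-18 / 0.67
SA = 1297.9 m^2/g

1297.9


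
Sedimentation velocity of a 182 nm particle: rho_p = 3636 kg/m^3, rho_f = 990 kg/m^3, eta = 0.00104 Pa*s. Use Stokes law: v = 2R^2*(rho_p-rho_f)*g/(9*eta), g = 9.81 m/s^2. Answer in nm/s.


Radius R = 182/2 nm = 9.1e-08 m
Density difference = 3636 - 990 = 2646 kg/m^3
v = 2 * R^2 * (rho_p - rho_f) * g / (9 * eta)
v = 2 * (9.1e-08)^2 * 2646 * 9.81 / (9 * 0.00104)
v = 4.59299e-08 m/s = 45.9299 nm/s

45.9299


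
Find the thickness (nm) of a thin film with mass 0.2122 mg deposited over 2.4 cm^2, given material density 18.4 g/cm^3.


Convert: m = 0.2122 mg = 2.1220e-07 kg, A = 2.4 cm^2 = 2.4000e-04 m^2, rho = 18.4 g/cm^3 = 18400 kg/m^3
t = m / (A * rho)
t = 2.1220e-07 / (2.4000e-04 * 18400)
t = 4.8053e-08 m = 48.1 nm

48.1


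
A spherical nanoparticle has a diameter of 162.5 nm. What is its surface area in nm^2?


Radius r = 162.5/2 = 81.25 nm
Surface area SA = 4 * pi * r^2
SA = 4 * pi * (81.25)^2
SA = 82957.68 nm^2

82957.68


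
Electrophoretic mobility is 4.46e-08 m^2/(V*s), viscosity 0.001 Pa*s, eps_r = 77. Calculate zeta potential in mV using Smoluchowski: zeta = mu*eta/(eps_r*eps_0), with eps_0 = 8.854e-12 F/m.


Smoluchowski equation: zeta = mu * eta / (eps_r * eps_0)
zeta = 4.46e-08 * 0.001 / (77 * 8.854e-12)
zeta = 0.065419 V = 65.42 mV

65.42


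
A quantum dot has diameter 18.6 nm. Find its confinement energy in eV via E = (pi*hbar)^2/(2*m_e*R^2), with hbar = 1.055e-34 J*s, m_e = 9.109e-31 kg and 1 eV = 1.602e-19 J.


Radius R = 18.6/2 = 9.3 nm = 9.3e-09 m
E = (pi * 1.055e-34)^2 / (2 * 9.109e-31 * (9.3e-09)^2)
E(J) = 6.97169e-22
E = E(J) / 1.602e-19 = 0.0044 eV

0.0044


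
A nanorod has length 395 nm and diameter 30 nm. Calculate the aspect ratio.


Aspect ratio AR = length / diameter
AR = 395 / 30
AR = 13.17

13.17


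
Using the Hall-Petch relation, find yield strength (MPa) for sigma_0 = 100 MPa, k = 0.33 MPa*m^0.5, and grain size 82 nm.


d = 82 nm = 8.2e-08 m
sqrt(d) = 0.0002863564
Hall-Petch contribution = k / sqrt(d) = 0.33 / 0.0002863564 = 1152.4 MPa
sigma = sigma_0 + k/sqrt(d) = 100 + 1152.4 = 1252.4 MPa

1252.4


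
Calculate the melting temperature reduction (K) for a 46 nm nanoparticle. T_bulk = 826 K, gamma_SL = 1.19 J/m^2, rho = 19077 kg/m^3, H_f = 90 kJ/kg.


Radius R = 46/2 = 23 nm = 2.3e-08 m
Convert H_f = 90 kJ/kg = 90000 J/kg
dT = 2 * gamma_SL * T_bulk / (rho * H_f * R)
dT = 2 * 1.19 * 826 / (19077 * 90000 * 2.3e-08)
dT = 49.8 K

49.8


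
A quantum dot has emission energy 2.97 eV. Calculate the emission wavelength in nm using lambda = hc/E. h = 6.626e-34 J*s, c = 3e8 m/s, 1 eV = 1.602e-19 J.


Convert energy: E = 2.97 eV = 2.97 * 1.602e-19 = 4.75794e-19 J
lambda = h*c / E = 6.626e-34 * 3e8 / 4.75794e-19
lambda = 4.17786e-07 m = 417.8 nm

417.8


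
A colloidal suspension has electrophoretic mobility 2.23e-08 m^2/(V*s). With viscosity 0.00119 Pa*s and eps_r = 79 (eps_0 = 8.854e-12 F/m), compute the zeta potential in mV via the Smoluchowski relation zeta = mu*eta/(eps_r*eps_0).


Smoluchowski equation: zeta = mu * eta / (eps_r * eps_0)
zeta = 2.23e-08 * 0.00119 / (79 * 8.854e-12)
zeta = 0.037939 V = 37.94 mV

37.94


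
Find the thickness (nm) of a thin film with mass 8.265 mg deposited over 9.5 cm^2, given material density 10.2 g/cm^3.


Convert: m = 8.265 mg = 8.2650e-06 kg, A = 9.5 cm^2 = 9.5000e-04 m^2, rho = 10.2 g/cm^3 = 10200 kg/m^3
t = m / (A * rho)
t = 8.2650e-06 / (9.5000e-04 * 10200)
t = 8.5294e-07 m = 852.9 nm

852.9


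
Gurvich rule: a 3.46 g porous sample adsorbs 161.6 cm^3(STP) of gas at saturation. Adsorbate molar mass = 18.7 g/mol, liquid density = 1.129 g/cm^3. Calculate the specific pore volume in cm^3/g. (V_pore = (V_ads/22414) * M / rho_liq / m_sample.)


Moles adsorbed n = V_ads / 22414 = 161.6 / 22414 = 7.209780e-03 mol
Liquid volume V_liq = n * M / rho_liq = 7.209780e-03 * 18.7 / 1.129 = 0.11942 cm^3
Specific pore volume V_pore = V_liq / m_sample = 0.11942 / 3.46
V_pore = 0.0345 cm^3/g

0.0345


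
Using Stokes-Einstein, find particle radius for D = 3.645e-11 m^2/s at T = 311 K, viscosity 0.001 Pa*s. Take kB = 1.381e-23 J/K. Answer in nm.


Stokes-Einstein: R = kB*T / (6*pi*eta*D)
R = 1.381e-23 * 311 / (6 * pi * 0.001 * 3.645e-11)
R = 6.25109e-09 m = 6.25 nm

6.25


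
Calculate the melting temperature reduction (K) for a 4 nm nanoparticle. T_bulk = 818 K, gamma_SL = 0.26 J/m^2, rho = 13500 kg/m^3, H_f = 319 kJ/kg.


Radius R = 4/2 = 2 nm = 2e-09 m
Convert H_f = 319 kJ/kg = 319000 J/kg
dT = 2 * gamma_SL * T_bulk / (rho * H_f * R)
dT = 2 * 0.26 * 818 / (13500 * 319000 * 2e-09)
dT = 49.4 K

49.4


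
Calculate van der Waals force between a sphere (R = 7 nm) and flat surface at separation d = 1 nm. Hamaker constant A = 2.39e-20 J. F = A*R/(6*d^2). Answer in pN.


Convert to SI: R = 7 nm = 7e-09 m, d = 1 nm = 1e-09 m
F = A * R / (6 * d^2)
F = 2.39e-20 * 7e-09 / (6 * (1e-09)^2)
F = 2.78833e-11 N = 27.883 pN

27.883


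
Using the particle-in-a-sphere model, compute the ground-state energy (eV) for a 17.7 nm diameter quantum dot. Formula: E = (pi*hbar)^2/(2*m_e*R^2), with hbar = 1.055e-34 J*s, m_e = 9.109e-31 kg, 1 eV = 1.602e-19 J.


Radius R = 17.7/2 = 8.85 nm = 8.85e-09 m
E = (pi * 1.055e-34)^2 / (2 * 9.109e-31 * (8.85e-09)^2)
E(J) = 7.6987e-22
E = E(J) / 1.602e-19 = 0.0048 eV

0.0048


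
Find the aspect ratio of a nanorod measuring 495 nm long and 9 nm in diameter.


Aspect ratio AR = length / diameter
AR = 495 / 9
AR = 55.0

55.0


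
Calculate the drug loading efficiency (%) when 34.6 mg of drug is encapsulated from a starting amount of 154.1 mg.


Drug loading efficiency = (drug loaded / drug initial) * 100
DLE = 34.6 / 154.1 * 100
DLE = 0.2245 * 100
DLE = 22.45%

22.45


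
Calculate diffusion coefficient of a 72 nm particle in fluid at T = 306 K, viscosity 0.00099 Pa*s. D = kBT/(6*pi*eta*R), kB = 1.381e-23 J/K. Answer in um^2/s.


Radius R = 72/2 = 36 nm = 3.6e-08 m
D = kB*T / (6*pi*eta*R)
D = 1.381e-23 * 306 / (6 * pi * 0.00099 * 3.6e-08)
D = 6.29037e-12 m^2/s = 6.29 um^2/s

6.29


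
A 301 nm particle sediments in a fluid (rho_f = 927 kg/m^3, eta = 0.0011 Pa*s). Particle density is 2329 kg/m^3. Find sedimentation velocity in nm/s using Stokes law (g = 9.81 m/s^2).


Radius R = 301/2 nm = 1.505e-07 m
Density difference = 2329 - 927 = 1402 kg/m^3
v = 2 * R^2 * (rho_p - rho_f) * g / (9 * eta)
v = 2 * (1.505e-07)^2 * 1402 * 9.81 / (9 * 0.0011)
v = 6.29339e-08 m/s = 62.9339 nm/s

62.9339


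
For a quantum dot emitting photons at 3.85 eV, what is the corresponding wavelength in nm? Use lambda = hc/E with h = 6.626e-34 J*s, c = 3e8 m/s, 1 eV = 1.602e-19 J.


Convert energy: E = 3.85 eV = 3.85 * 1.602e-19 = 6.1677e-19 J
lambda = h*c / E = 6.626e-34 * 3e8 / 6.1677e-19
lambda = 3.22292e-07 m = 322.3 nm

322.3


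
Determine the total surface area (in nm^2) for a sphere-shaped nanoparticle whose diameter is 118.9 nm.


Radius r = 118.9/2 = 59.45 nm
Surface area SA = 4 * pi * r^2
SA = 4 * pi * (59.45)^2
SA = 44413.36 nm^2

44413.36


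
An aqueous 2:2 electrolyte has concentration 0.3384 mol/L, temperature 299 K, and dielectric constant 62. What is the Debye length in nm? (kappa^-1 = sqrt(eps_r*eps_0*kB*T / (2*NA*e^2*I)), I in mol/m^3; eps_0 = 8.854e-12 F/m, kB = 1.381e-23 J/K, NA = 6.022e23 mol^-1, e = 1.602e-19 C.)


Ionic strength I = 0.3384 * 2^2 * 1000 = 1353.6 mol/m^3
kappa^-1 = sqrt(62 * 8.854e-12 * 1.381e-23 * 299 / (2 * 6.022e23 * (1.602e-19)^2 * 1353.6))
kappa^-1 = 0.233 nm

0.233


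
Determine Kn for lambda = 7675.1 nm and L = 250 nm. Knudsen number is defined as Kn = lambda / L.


Knudsen number Kn = lambda / L
Kn = 7675.1 / 250
Kn = 30.7004

30.7004


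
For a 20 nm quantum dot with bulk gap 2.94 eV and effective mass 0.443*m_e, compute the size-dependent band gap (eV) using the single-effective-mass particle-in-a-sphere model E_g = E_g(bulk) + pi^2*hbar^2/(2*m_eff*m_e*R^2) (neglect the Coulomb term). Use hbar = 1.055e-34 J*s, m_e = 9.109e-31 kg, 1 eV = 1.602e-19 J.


Radius R = 20/2 nm = 1e-08 m
Confinement energy dE = pi^2 * hbar^2 / (2 * m_eff * m_e * R^2)
dE = pi^2 * (1.055e-34)^2 / (2 * 0.443 * 9.109e-31 * (1e-08)^2) J, divided by 1.602e-19 J/eV
dE = 0.0085 eV
Total band gap = E_g(bulk) + dE = 2.94 + 0.0085 = 2.9485 eV

2.9485


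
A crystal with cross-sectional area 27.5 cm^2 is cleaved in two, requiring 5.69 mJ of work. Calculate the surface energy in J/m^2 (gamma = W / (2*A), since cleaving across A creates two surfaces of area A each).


Convert: A = 27.5 cm^2 = 0.00275 m^2, W = 5.69 mJ = 0.00569 J
Cleaving exposes two faces of area A, so total new surface = 2*A and gamma = W / (2*A)
gamma = 0.00569 / (2 * 0.00275)
gamma = 1.035 J/m^2

1.035


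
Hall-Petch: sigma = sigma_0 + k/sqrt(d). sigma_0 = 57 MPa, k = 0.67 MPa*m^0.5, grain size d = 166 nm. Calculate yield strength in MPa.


d = 166 nm = 1.66e-07 m
sqrt(d) = 0.000407431
Hall-Petch contribution = k / sqrt(d) = 0.67 / 0.000407431 = 1644.5 MPa
sigma = sigma_0 + k/sqrt(d) = 57 + 1644.5 = 1701.5 MPa

1701.5


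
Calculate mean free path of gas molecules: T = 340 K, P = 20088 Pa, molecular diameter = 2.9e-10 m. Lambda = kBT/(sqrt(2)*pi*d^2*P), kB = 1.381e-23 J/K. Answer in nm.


Mean free path: lambda = kB*T / (sqrt(2) * pi * d^2 * P)
lambda = 1.381e-23 * 340 / (sqrt(2) * pi * (2.9e-10)^2 * 20088)
lambda = 6.25569e-07 m
lambda = 625.57 nm

625.57


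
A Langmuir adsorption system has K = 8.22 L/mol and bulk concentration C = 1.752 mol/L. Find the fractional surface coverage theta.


Langmuir isotherm: theta = K*C / (1 + K*C)
K*C = 8.22 * 1.752 = 14.40144
theta = 14.40144 / (1 + 14.40144) = 14.40144 / 15.40144
theta = 0.9351

0.9351


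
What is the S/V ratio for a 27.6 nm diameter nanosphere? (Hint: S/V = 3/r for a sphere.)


Radius r = 27.6/2 = 13.8 nm
S/V = 3 / r = 3 / 13.8
S/V = 0.2174 nm^-1

0.2174


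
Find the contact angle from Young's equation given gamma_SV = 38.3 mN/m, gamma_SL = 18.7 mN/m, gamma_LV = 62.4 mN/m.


cos(theta) = (gamma_SV - gamma_SL) / gamma_LV
cos(theta) = (38.3 - 18.7) / 62.4
cos(theta) = 0.314103
theta = arccos(0.314103) = 71.69 degrees

71.69


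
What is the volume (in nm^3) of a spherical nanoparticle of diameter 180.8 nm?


Radius r = 180.8/2 = 90.4 nm
Volume V = (4/3) * pi * r^3
V = (4/3) * pi * (90.4)^3
V = 3094524.32 nm^3

3094524.32
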